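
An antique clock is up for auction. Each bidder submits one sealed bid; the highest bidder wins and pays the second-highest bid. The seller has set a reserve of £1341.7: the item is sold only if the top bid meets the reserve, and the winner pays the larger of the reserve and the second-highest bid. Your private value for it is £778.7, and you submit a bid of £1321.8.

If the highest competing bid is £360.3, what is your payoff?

Your bid £1321.8 is the highest bid but falls below the reserve £1341.7, so the item goes unsold. Payoff £0.

£0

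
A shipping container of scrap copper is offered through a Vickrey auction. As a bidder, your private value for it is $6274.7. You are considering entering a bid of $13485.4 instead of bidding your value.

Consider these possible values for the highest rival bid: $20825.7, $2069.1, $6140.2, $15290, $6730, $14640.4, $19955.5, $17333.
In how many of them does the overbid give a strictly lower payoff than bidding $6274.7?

1

The deviation hurts exactly when the highest competing bid lies strictly between $6274.7 and $13485.4 — overbidding then wins at a price above your value.
$20825.7: above both → same outcome either way.
$2069.1: below both → same outcome either way.
$6140.2: below both → same outcome either way.
$15290: above both → same outcome either way.
$6730: inside the interval → strictly worse (loss $455.3).
$14640.4: above both → same outcome either way.
$19955.5: above both → same outcome either way.
$17333: above both → same outcome either way.
Count: 1.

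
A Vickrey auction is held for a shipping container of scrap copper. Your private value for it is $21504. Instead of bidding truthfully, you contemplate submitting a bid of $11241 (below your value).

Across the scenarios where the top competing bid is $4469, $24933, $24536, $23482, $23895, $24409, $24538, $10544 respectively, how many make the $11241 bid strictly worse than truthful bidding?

0

The deviation hurts exactly when the highest competing bid lies strictly between $11241 and $21504 — underbidding then forfeits a profitable win.
$4469: below both → same outcome either way.
$24933: above both → same outcome either way.
$24536: above both → same outcome either way.
$23482: above both → same outcome either way.
$23895: above both → same outcome either way.
$24409: above both → same outcome either way.
$24538: above both → same outcome either way.
$10544: below both → same outcome either way.
Count: 0.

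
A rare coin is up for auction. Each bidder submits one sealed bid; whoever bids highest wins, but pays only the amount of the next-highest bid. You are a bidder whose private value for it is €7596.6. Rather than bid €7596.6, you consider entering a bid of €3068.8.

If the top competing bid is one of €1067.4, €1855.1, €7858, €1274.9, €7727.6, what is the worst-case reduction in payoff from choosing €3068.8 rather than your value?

€1067.4: same outcome either way → loss €0.
€1855.1: same outcome either way → loss €0.
€7858: same outcome either way → loss €0.
€1274.9: same outcome either way → loss €0.
€7727.6: same outcome either way → loss €0.
Maximum loss: €0.

€0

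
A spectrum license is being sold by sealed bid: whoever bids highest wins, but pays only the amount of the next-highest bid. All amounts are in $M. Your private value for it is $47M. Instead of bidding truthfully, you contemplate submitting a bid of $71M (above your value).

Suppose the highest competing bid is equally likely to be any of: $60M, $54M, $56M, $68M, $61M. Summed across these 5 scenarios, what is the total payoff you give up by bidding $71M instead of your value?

The deviation costs you only when the competing bid falls strictly between $47M and $71M; elsewhere both bids give the same outcome.
$60M: truthful payoff $0M, deviation payoff −$13M → loss $13M.
$54M: truthful payoff $0M, deviation payoff −$7M → loss $7M.
$56M: truthful payoff $0M, deviation payoff −$9M → loss $9M.
$68M: truthful payoff $0M, deviation payoff −$21M → loss $21M.
$61M: truthful payoff $0M, deviation payoff −$14M → loss $14M.
Total loss = $13M + $7M + $9M + $21M + $14M = $64M.

$64M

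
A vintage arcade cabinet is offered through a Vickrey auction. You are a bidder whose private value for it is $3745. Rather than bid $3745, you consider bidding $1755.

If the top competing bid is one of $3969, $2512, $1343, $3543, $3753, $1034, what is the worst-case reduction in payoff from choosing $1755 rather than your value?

$3969: same outcome either way → loss $0.
$2512: truthful gives $1233, deviation gives $0 → loss $1233.
$1343: same outcome either way → loss $0.
$3543: truthful gives $202, deviation gives $0 → loss $202.
$3753: same outcome either way → loss $0.
$1034: same outcome either way → loss $0.
Maximum loss: $1233.

$1233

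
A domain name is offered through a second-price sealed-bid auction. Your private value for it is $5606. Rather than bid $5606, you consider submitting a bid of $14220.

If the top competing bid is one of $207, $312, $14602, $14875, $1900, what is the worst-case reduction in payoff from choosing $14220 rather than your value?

$0

$207: same outcome either way → loss $0.
$312: same outcome either way → loss $0.
$14602: same outcome either way → loss $0.
$14875: same outcome either way → loss $0.
$1900: same outcome either way → loss $0.
Maximum loss: $0.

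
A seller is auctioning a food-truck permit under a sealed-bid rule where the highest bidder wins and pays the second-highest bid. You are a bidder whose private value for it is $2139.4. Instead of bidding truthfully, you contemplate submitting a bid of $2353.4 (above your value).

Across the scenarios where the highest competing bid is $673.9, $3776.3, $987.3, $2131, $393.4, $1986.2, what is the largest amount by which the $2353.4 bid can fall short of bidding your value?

$0

$673.9: same outcome either way → loss $0.
$3776.3: same outcome either way → loss $0.
$987.3: same outcome either way → loss $0.
$2131: same outcome either way → loss $0.
$393.4: same outcome either way → loss $0.
$1986.2: same outcome either way → loss $0.
Maximum loss: $0.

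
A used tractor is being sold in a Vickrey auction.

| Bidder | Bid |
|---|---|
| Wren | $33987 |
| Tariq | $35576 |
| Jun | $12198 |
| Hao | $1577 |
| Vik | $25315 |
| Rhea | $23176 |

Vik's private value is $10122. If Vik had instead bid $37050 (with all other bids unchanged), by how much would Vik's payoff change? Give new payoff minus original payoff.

−$25454

The highest bid among the other bidders is $35576; Vik's bid doesn't change that.
Original bid $25315: Vik is not highest (top rival bid is $35576); payoff $0.
Alternative bid $37050: Vik is highest, pays the top rival bid $35576; payoff $10122 − $35576 = −$25454.
Change in payoff = −$25454 − ($0) = −$25454.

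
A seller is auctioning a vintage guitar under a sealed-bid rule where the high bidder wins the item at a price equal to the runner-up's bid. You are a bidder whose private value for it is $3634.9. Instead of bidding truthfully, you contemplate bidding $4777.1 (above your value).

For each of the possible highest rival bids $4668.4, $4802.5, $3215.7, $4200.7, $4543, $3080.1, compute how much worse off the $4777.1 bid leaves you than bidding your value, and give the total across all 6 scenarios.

$2507.4

The deviation costs you only when the competing bid falls strictly between $3634.9 and $4777.1; elsewhere both bids give the same outcome.
$4668.4: truthful payoff $0, deviation payoff −$1033.5 → loss $1033.5.
$4802.5: outcomes coincide → loss $0.
$3215.7: outcomes coincide → loss $0.
$4200.7: truthful payoff $0, deviation payoff −$565.8 → loss $565.8.
$4543: truthful payoff $0, deviation payoff −$908.1 → loss $908.1.
$3080.1: outcomes coincide → loss $0.
Total loss = $1033.5 + $565.8 + $908.1 = $2507.4.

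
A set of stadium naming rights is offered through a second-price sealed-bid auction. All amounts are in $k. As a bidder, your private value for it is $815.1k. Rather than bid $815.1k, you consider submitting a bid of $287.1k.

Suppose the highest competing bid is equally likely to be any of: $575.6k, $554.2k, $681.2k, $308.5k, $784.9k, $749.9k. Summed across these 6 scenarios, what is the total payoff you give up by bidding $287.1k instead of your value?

$1236.3k

The deviation costs you only when the competing bid falls strictly between $287.1k and $815.1k; elsewhere both bids give the same outcome.
$575.6k: truthful payoff $239.5k, deviation payoff $0k → loss $239.5k.
$554.2k: truthful payoff $260.9k, deviation payoff $0k → loss $260.9k.
$681.2k: truthful payoff $133.9k, deviation payoff $0k → loss $133.9k.
$308.5k: truthful payoff $506.6k, deviation payoff $0k → loss $506.6k.
$784.9k: truthful payoff $30.2k, deviation payoff $0k → loss $30.2k.
$749.9k: truthful payoff $65.2k, deviation payoff $0k → loss $65.2k.
Total loss = $239.5k + $260.9k + $133.9k + $506.6k + $30.2k + $65.2k = $1236.3k.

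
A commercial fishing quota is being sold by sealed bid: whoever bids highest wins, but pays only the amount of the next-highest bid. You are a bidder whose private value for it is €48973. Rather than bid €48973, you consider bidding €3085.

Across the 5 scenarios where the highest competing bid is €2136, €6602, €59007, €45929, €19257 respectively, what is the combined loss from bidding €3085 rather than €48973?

The deviation costs you only when the competing bid falls strictly between €3085 and €48973; elsewhere both bids give the same outcome.
€2136: outcomes coincide → loss €0.
€6602: truthful payoff €42371, deviation payoff €0 → loss €42371.
€59007: outcomes coincide → loss €0.
€45929: truthful payoff €3044, deviation payoff €0 → loss €3044.
€19257: truthful payoff €29716, deviation payoff €0 → loss €29716.
Total loss = €42371 + €3044 + €29716 = €75131.

€75131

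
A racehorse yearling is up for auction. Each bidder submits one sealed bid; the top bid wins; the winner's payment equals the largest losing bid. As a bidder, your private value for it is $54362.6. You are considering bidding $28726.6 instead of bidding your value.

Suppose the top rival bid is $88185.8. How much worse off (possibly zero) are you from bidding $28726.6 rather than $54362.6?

Bidding your value $54362.6: you lose (since $54362.6 < $88185.8). Payoff $0.
Bidding $28726.6: you lose. Payoff $0.
Difference = $0 − $0 = $0; both bids lead to the same outcome because the competing bid is above both your value and your alternative bid.

$0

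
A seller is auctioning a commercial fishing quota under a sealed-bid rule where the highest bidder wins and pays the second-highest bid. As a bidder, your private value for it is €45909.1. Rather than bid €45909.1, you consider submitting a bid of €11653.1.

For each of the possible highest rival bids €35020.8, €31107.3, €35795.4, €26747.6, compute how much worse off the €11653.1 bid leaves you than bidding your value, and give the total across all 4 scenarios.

€54965.3

The deviation costs you only when the competing bid falls strictly between €11653.1 and €45909.1; elsewhere both bids give the same outcome.
€35020.8: truthful payoff €10888.3, deviation payoff €0 → loss €10888.3.
€31107.3: truthful payoff €14801.8, deviation payoff €0 → loss €14801.8.
€35795.4: truthful payoff €10113.7, deviation payoff €0 → loss €10113.7.
€26747.6: truthful payoff €19161.5, deviation payoff €0 → loss €19161.5.
Total loss = €10888.3 + €14801.8 + €10113.7 + €19161.5 = €54965.3.
In a second-price auction your bid sets only whether you win, not what you pay, so bidding your true value is weakly dominant.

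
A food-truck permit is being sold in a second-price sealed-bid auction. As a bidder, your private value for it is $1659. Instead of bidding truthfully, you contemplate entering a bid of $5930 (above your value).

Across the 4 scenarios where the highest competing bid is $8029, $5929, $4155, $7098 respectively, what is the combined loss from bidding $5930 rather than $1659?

$6766

The deviation costs you only when the competing bid falls strictly between $1659 and $5930; elsewhere both bids give the same outcome.
$8029: outcomes coincide → loss $0.
$5929: truthful payoff $0, deviation payoff −$4270 → loss $4270.
$4155: truthful payoff $0, deviation payoff −$2496 → loss $2496.
$7098: outcomes coincide → loss $0.
Total loss = $4270 + $2496 = $6766.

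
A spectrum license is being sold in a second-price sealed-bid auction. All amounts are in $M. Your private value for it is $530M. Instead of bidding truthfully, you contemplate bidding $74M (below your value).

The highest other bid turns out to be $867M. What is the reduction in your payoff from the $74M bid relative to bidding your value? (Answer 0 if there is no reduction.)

Bidding your value $530M: you lose (since $530M < $867M). Payoff $0M.
Bidding $74M: you lose. Payoff $0M.
Difference = $0M − $0M = $0M; both bids lead to the same outcome because the competing bid is above both your value and your alternative bid.
In a second-price auction your bid sets only whether you win, not what you pay, so bidding your true value is weakly dominant.

$0M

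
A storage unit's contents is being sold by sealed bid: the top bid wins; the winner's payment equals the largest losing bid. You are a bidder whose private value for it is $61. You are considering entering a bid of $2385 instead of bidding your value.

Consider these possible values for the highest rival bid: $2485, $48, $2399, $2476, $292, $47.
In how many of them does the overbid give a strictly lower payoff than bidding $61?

1

The deviation hurts exactly when the highest competing bid lies strictly between $61 and $2385 — overbidding then wins at a price above your value.
$2485: above both → same outcome either way.
$48: below both → same outcome either way.
$2399: above both → same outcome either way.
$2476: above both → same outcome either way.
$292: inside the interval → strictly worse (loss $231).
$47: below both → same outcome either way.
Count: 1.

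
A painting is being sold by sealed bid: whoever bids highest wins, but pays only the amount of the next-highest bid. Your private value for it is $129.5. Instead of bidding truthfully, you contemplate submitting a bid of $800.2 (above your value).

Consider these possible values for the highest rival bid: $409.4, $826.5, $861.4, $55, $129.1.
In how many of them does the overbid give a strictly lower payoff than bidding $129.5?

The deviation hurts exactly when the highest competing bid lies strictly between $129.5 and $800.2 — overbidding then wins at a price above your value.
$409.4: inside the interval → strictly worse (loss $279.9).
$826.5: above both → same outcome either way.
$861.4: above both → same outcome either way.
$55: below both → same outcome either way.
$129.1: below both → same outcome either way.
Count: 1.

1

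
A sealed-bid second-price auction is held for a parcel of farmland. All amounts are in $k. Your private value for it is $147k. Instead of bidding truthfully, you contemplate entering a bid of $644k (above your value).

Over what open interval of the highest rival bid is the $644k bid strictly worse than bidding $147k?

If the competing bid is below $147k, both bids win at the same price — no difference.
If it is above $644k, both bids lose — no difference.
If it lies strictly between $147k and $644k, bidding your value loses (payoff 0) while bidding $644k wins at a price above your value (payoff negative).
So the deviation strictly hurts on the open interval ($147k, $644k).
Because the price is fixed by the runner-up's bid, deviating from your value can only change a good outcome into a bad one — never the reverse.

($147k, $644k)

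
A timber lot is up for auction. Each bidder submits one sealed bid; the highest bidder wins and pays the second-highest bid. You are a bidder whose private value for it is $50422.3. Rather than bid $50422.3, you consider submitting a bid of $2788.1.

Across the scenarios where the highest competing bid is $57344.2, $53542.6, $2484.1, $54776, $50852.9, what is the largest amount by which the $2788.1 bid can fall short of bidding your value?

$0

$57344.2: same outcome either way → loss $0.
$53542.6: same outcome either way → loss $0.
$2484.1: same outcome either way → loss $0.
$54776: same outcome either way → loss $0.
$50852.9: same outcome either way → loss $0.
Maximum loss: $0.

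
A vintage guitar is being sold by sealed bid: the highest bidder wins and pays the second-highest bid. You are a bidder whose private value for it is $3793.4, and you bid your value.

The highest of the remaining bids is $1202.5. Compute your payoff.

Your bid $3793.4 exceeds the highest competing bid $1202.5, so you win.
In a second-price auction the winner pays the second-highest bid, $1202.5.
Payoff = value − price = $3793.4 − $1202.5 = $2590.9.

$2590.9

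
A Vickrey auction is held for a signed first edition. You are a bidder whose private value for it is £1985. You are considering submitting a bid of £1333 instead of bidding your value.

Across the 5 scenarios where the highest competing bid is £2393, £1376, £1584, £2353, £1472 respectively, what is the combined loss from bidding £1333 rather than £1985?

The deviation costs you only when the competing bid falls strictly between £1333 and £1985; elsewhere both bids give the same outcome.
£2393: outcomes coincide → loss £0.
£1376: truthful payoff £609, deviation payoff £0 → loss £609.
£1584: truthful payoff £401, deviation payoff £0 → loss £401.
£2353: outcomes coincide → loss £0.
£1472: truthful payoff £513, deviation payoff £0 → loss £513.
Total loss = £609 + £401 + £513 = £1523.

£1523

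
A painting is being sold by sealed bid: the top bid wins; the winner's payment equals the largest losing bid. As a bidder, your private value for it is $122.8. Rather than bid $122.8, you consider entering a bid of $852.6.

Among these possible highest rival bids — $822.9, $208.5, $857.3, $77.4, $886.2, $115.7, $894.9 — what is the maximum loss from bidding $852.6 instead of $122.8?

$822.9: truthful gives $0, deviation gives −$700.1 → loss $700.1.
$208.5: truthful gives $0, deviation gives −$85.7 → loss $85.7.
$857.3: same outcome either way → loss $0.
$77.4: same outcome either way → loss $0.
$886.2: same outcome either way → loss $0.
$115.7: same outcome either way → loss $0.
$894.9: same outcome either way → loss $0.
Maximum loss: $700.1.

$700.1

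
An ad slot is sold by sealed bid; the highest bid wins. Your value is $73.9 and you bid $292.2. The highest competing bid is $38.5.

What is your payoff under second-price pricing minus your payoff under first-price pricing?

You have the highest bid, so you win under either rule.
Second-price: pay $38.5 → payoff $35.4.
First-price: pay your own bid $292.2 → payoff −$218.3.
Difference = $35.4 − (−$218.3) = $253.7.

$253.7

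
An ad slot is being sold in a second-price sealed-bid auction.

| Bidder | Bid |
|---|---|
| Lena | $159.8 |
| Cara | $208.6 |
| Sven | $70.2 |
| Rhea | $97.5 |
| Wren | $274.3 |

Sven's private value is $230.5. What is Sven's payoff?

$0

Highest bid: Wren at $274.3, so Wren wins.
Second-highest bid: Cara at $208.6 — that is the price the winner pays.
Sven did not win, so Sven pays nothing and receives nothing: payoff $0.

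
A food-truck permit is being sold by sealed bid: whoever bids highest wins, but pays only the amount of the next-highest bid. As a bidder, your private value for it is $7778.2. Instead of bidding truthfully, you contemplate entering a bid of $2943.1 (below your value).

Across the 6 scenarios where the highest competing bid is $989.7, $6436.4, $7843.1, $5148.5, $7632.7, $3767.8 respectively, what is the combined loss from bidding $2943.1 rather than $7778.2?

The deviation costs you only when the competing bid falls strictly between $2943.1 and $7778.2; elsewhere both bids give the same outcome.
$989.7: outcomes coincide → loss $0.
$6436.4: truthful payoff $1341.8, deviation payoff $0 → loss $1341.8.
$7843.1: outcomes coincide → loss $0.
$5148.5: truthful payoff $2629.7, deviation payoff $0 → loss $2629.7.
$7632.7: truthful payoff $145.5, deviation payoff $0 → loss $145.5.
$3767.8: truthful payoff $4010.4, deviation payoff $0 → loss $4010.4.
Total loss = $1341.8 + $2629.7 + $145.5 + $4010.4 = $8127.4.
In a second-price auction your bid sets only whether you win, not what you pay, so bidding your true value is weakly dominant.

$8127.4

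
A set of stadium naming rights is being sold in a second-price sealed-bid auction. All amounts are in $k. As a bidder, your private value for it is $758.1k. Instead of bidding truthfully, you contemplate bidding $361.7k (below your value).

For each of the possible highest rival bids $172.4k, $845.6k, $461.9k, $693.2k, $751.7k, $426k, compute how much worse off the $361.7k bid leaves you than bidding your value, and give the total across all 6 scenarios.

$699.6k

The deviation costs you only when the competing bid falls strictly between $361.7k and $758.1k; elsewhere both bids give the same outcome.
$172.4k: outcomes coincide → loss $0k.
$845.6k: outcomes coincide → loss $0k.
$461.9k: truthful payoff $296.2k, deviation payoff $0k → loss $296.2k.
$693.2k: truthful payoff $64.9k, deviation payoff $0k → loss $64.9k.
$751.7k: truthful payoff $6.4k, deviation payoff $0k → loss $6.4k.
$426k: truthful payoff $332.1k, deviation payoff $0k → loss $332.1k.
Total loss = $296.2k + $64.9k + $6.4k + $332.1k = $699.6k.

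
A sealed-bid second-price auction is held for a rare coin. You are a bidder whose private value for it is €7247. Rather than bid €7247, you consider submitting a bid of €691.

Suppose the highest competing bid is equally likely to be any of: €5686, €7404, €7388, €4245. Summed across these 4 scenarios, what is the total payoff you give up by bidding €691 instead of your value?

The deviation costs you only when the competing bid falls strictly between €691 and €7247; elsewhere both bids give the same outcome.
€5686: truthful payoff €1561, deviation payoff €0 → loss €1561.
€7404: outcomes coincide → loss €0.
€7388: outcomes coincide → loss €0.
€4245: truthful payoff €3002, deviation payoff €0 → loss €3002.
Total loss = €1561 + €3002 = €4563.

€4563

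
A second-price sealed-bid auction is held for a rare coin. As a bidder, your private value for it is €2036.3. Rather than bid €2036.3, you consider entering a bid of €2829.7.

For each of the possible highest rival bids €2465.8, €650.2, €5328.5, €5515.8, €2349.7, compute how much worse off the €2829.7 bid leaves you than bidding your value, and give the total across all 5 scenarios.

The deviation costs you only when the competing bid falls strictly between €2036.3 and €2829.7; elsewhere both bids give the same outcome.
€2465.8: truthful payoff €0, deviation payoff −€429.5 → loss €429.5.
€650.2: outcomes coincide → loss €0.
€5328.5: outcomes coincide → loss €0.
€5515.8: outcomes coincide → loss €0.
€2349.7: truthful payoff €0, deviation payoff −€313.4 → loss €313.4.
Total loss = €429.5 + €313.4 = €742.9.

€742.9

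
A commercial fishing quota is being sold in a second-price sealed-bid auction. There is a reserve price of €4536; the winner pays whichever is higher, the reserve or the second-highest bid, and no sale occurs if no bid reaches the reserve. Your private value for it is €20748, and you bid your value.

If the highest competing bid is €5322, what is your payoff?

€15426

Your bid €20748 is the highest and exceeds the reserve.
Price = max(second-highest bid, reserve) = max(€5322, €4536) = €5322.
Payoff = €20748 − €5322 = €15426.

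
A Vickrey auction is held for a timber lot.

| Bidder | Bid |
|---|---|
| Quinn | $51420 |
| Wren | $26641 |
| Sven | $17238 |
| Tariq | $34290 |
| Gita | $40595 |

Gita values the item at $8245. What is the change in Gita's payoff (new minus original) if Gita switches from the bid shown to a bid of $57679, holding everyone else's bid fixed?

The highest bid among the other bidders is $51420; Gita's bid doesn't change that.
Original bid $40595: Gita is not highest (top rival bid is $51420); payoff $0.
Alternative bid $57679: Gita is highest, pays the top rival bid $51420; payoff $8245 − $51420 = −$43175.
Change in payoff = −$43175 − ($0) = −$43175.

−$43175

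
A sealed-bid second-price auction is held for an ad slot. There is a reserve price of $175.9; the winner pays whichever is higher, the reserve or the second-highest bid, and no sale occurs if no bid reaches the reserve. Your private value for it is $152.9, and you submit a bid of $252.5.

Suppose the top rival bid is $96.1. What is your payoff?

Your bid $252.5 is the highest and exceeds the reserve.
Price = max(second-highest bid, reserve) = max($96.1, $175.9) = $175.9.
Payoff = $152.9 − $175.9 = −$23.

−$23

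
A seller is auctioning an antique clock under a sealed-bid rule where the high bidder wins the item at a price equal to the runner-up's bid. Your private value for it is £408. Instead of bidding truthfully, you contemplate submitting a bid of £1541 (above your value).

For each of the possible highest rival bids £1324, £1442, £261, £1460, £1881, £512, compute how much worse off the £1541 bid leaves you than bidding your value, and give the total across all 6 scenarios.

£3106

The deviation costs you only when the competing bid falls strictly between £408 and £1541; elsewhere both bids give the same outcome.
£1324: truthful payoff £0, deviation payoff −£916 → loss £916.
£1442: truthful payoff £0, deviation payoff −£1034 → loss £1034.
£261: outcomes coincide → loss £0.
£1460: truthful payoff £0, deviation payoff −£1052 → loss £1052.
£1881: outcomes coincide → loss £0.
£512: truthful payoff £0, deviation payoff −£104 → loss £104.
Total loss = £916 + £1034 + £1052 + £104 = £3106.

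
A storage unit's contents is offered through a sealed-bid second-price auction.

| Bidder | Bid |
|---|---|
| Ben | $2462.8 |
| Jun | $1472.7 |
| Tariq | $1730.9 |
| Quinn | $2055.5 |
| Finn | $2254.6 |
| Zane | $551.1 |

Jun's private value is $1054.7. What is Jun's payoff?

$0

Highest bid: Ben at $2462.8, so Ben wins.
Second-highest bid: Finn at $2254.6 — that is the price the winner pays.
Jun did not win, so Jun pays nothing and receives nothing: payoff $0.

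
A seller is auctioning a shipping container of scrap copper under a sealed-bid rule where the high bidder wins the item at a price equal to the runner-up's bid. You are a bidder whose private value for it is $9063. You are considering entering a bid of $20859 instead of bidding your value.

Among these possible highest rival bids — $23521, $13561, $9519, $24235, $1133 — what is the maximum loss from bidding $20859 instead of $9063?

$4498

$23521: same outcome either way → loss $0.
$13561: truthful gives $0, deviation gives −$4498 → loss $4498.
$9519: truthful gives $0, deviation gives −$456 → loss $456.
$24235: same outcome either way → loss $0.
$1133: same outcome either way → loss $0.
Maximum loss: $4498.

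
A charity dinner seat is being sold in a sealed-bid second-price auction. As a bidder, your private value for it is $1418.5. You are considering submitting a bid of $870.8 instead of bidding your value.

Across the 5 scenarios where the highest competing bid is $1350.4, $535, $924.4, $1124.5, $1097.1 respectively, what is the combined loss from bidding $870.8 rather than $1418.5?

The deviation costs you only when the competing bid falls strictly between $870.8 and $1418.5; elsewhere both bids give the same outcome.
$1350.4: truthful payoff $68.1, deviation payoff $0 → loss $68.1.
$535: outcomes coincide → loss $0.
$924.4: truthful payoff $494.1, deviation payoff $0 → loss $494.1.
$1124.5: truthful payoff $294, deviation payoff $0 → loss $294.
$1097.1: truthful payoff $321.4, deviation payoff $0 → loss $321.4.
Total loss = $68.1 + $494.1 + $294 + $321.4 = $1177.6.

$1177.6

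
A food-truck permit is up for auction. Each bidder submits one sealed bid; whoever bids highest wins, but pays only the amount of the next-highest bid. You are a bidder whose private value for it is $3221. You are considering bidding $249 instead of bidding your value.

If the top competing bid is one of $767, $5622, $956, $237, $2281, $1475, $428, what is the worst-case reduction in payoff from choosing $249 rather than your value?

$767: truthful gives $2454, deviation gives $0 → loss $2454.
$5622: same outcome either way → loss $0.
$956: truthful gives $2265, deviation gives $0 → loss $2265.
$237: same outcome either way → loss $0.
$2281: truthful gives $940, deviation gives $0 → loss $940.
$1475: truthful gives $1746, deviation gives $0 → loss $1746.
$428: truthful gives $2793, deviation gives $0 → loss $2793.
Maximum loss: $2793.

$2793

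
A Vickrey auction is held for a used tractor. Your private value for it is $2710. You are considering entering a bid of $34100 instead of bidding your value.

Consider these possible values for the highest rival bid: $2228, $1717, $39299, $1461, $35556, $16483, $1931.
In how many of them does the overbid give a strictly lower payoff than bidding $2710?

1

The deviation hurts exactly when the highest competing bid lies strictly between $2710 and $34100 — overbidding then wins at a price above your value.
$2228: below both → same outcome either way.
$1717: below both → same outcome either way.
$39299: above both → same outcome either way.
$1461: below both → same outcome either way.
$35556: above both → same outcome either way.
$16483: inside the interval → strictly worse (loss $13773).
$1931: below both → same outcome either way.
Count: 1.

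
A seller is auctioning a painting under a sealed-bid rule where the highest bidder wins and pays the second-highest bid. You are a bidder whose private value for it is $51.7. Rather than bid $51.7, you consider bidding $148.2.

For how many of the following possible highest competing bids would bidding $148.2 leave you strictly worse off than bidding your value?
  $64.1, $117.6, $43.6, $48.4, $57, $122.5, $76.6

The deviation hurts exactly when the highest competing bid lies strictly between $51.7 and $148.2 — overbidding then wins at a price above your value.
$64.1: inside the interval → strictly worse (loss $12.4).
$117.6: inside the interval → strictly worse (loss $65.9).
$43.6: below both → same outcome either way.
$48.4: below both → same outcome either way.
$57: inside the interval → strictly worse (loss $5.3).
$122.5: inside the interval → strictly worse (loss $70.8).
$76.6: inside the interval → strictly worse (loss $24.9).
Count: 5.

5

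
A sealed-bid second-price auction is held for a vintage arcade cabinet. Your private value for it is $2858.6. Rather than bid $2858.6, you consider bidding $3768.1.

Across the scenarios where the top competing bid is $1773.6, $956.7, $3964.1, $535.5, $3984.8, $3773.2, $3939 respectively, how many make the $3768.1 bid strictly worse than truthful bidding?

0

The deviation hurts exactly when the highest competing bid lies strictly between $2858.6 and $3768.1 — overbidding then wins at a price above your value.
$1773.6: below both → same outcome either way.
$956.7: below both → same outcome either way.
$3964.1: above both → same outcome either way.
$535.5: below both → same outcome either way.
$3984.8: above both → same outcome either way.
$3773.2: above both → same outcome either way.
$3939: above both → same outcome either way.
Count: 0.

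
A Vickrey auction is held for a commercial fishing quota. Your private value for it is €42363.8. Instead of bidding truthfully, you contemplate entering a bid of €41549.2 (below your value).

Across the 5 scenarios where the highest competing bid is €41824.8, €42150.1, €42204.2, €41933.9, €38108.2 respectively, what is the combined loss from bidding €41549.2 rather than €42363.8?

€1342.2

The deviation costs you only when the competing bid falls strictly between €41549.2 and €42363.8; elsewhere both bids give the same outcome.
€41824.8: truthful payoff €539, deviation payoff €0 → loss €539.
€42150.1: truthful payoff €213.7, deviation payoff €0 → loss €213.7.
€42204.2: truthful payoff €159.6, deviation payoff €0 → loss €159.6.
€41933.9: truthful payoff €429.9, deviation payoff €0 → loss €429.9.
€38108.2: outcomes coincide → loss €0.
Total loss = €539 + €213.7 + €159.6 + €429.9 = €1342.2.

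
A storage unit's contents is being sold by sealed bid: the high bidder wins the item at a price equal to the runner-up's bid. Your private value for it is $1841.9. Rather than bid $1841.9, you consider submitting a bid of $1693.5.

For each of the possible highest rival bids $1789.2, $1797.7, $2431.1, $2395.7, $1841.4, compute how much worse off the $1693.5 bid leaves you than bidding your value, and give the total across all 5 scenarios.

The deviation costs you only when the competing bid falls strictly between $1693.5 and $1841.9; elsewhere both bids give the same outcome.
$1789.2: truthful payoff $52.7, deviation payoff $0 → loss $52.7.
$1797.7: truthful payoff $44.2, deviation payoff $0 → loss $44.2.
$2431.1: outcomes coincide → loss $0.
$2395.7: outcomes coincide → loss $0.
$1841.4: truthful payoff $0.5, deviation payoff $0 → loss $0.5.
Total loss = $52.7 + $44.2 + $0.5 = $97.4.
In a second-price auction your bid sets only whether you win, not what you pay, so bidding your true value is weakly dominant.

$97.4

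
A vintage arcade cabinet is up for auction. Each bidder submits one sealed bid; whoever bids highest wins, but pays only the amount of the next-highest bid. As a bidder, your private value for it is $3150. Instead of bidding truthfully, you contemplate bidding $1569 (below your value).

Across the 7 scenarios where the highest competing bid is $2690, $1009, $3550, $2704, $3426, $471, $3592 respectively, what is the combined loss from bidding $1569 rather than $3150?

The deviation costs you only when the competing bid falls strictly between $1569 and $3150; elsewhere both bids give the same outcome.
$2690: truthful payoff $460, deviation payoff $0 → loss $460.
$1009: outcomes coincide → loss $0.
$3550: outcomes coincide → loss $0.
$2704: truthful payoff $446, deviation payoff $0 → loss $446.
$3426: outcomes coincide → loss $0.
$471: outcomes coincide → loss $0.
$3592: outcomes coincide → loss $0.
Total loss = $460 + $446 = $906.
Because the price is fixed by the runner-up's bid, deviating from your value can only change a good outcome into a bad one — never the reverse.

$906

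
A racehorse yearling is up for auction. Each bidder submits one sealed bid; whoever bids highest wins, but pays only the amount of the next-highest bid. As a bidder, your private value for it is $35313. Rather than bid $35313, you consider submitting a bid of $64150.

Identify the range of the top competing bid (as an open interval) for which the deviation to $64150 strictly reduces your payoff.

If the competing bid is below $35313, both bids win at the same price — no difference.
If it is above $64150, both bids lose — no difference.
If it lies strictly between $35313 and $64150, bidding your value loses (payoff 0) while bidding $64150 wins at a price above your value (payoff negative).
So the deviation strictly hurts on the open interval ($35313, $64150).

($35313, $64150)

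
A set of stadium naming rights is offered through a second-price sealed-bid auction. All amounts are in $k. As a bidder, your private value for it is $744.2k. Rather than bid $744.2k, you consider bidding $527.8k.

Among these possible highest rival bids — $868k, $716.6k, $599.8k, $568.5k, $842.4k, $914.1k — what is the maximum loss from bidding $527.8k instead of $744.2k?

$175.7k

$868k: same outcome either way → loss $0k.
$716.6k: truthful gives $27.6k, deviation gives $0k → loss $27.6k.
$599.8k: truthful gives $144.4k, deviation gives $0k → loss $144.4k.
$568.5k: truthful gives $175.7k, deviation gives $0k → loss $175.7k.
$842.4k: same outcome either way → loss $0k.
$914.1k: same outcome either way → loss $0k.
Maximum loss: $175.7k.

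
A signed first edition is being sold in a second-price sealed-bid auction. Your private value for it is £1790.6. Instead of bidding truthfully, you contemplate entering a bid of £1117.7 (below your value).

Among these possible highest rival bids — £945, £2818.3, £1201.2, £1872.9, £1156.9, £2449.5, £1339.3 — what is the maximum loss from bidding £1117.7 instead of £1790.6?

£945: same outcome either way → loss £0.
£2818.3: same outcome either way → loss £0.
£1201.2: truthful gives £589.4, deviation gives £0 → loss £589.4.
£1872.9: same outcome either way → loss £0.
£1156.9: truthful gives £633.7, deviation gives £0 → loss £633.7.
£2449.5: same outcome either way → loss £0.
£1339.3: truthful gives £451.3, deviation gives £0 → loss £451.3.
Maximum loss: £633.7.

£633.7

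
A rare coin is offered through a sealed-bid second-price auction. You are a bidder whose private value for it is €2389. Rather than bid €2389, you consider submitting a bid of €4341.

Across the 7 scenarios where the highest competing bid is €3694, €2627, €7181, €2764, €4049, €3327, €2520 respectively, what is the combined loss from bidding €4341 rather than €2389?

€4647

The deviation costs you only when the competing bid falls strictly between €2389 and €4341; elsewhere both bids give the same outcome.
€3694: truthful payoff €0, deviation payoff −€1305 → loss €1305.
€2627: truthful payoff €0, deviation payoff −€238 → loss €238.
€7181: outcomes coincide → loss €0.
€2764: truthful payoff €0, deviation payoff −€375 → loss €375.
€4049: truthful payoff €0, deviation payoff −€1660 → loss €1660.
€3327: truthful payoff €0, deviation payoff −€938 → loss €938.
€2520: truthful payoff €0, deviation payoff −€131 → loss €131.
Total loss = €1305 + €238 + €375 + €1660 + €938 + €131 = €4647.
Truthful bidding weakly dominates here: raising your bid can only win items priced above your value, and lowering it can only forfeit items priced below.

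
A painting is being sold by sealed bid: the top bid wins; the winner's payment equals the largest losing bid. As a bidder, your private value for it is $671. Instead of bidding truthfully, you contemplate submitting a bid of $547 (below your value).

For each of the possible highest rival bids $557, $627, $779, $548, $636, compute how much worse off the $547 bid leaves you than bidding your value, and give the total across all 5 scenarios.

The deviation costs you only when the competing bid falls strictly between $547 and $671; elsewhere both bids give the same outcome.
$557: truthful payoff $114, deviation payoff $0 → loss $114.
$627: truthful payoff $44, deviation payoff $0 → loss $44.
$779: outcomes coincide → loss $0.
$548: truthful payoff $123, deviation payoff $0 → loss $123.
$636: truthful payoff $35, deviation payoff $0 → loss $35.
Total loss = $114 + $44 + $123 + $35 = $316.
In a second-price auction your bid sets only whether you win, not what you pay, so bidding your true value is weakly dominant.

$316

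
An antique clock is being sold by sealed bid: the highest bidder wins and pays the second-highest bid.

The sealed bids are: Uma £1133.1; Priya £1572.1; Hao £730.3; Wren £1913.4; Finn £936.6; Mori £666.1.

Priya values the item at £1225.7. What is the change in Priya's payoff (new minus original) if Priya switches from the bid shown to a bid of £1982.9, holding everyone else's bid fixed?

The highest bid among the other bidders is £1913.4; Priya's bid doesn't change that.
Original bid £1572.1: Priya is not highest (top rival bid is £1913.4); payoff £0.
Alternative bid £1982.9: Priya is highest, pays the top rival bid £1913.4; payoff £1225.7 − £1913.4 = −£687.7.
Change in payoff = −£687.7 − (£0) = −£687.7.

−£687.7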